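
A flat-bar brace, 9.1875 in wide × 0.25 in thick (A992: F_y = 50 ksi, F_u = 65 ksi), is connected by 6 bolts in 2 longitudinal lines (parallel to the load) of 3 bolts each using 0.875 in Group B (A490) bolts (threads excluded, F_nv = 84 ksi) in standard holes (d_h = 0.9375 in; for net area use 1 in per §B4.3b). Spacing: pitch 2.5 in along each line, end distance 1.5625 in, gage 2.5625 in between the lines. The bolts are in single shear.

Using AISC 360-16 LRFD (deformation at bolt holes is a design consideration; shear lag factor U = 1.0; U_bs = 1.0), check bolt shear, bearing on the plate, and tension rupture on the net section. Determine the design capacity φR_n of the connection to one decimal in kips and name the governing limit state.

Bolt shear: A_b = π(0.875)²/4 = 0.60132 in². φR_n = 0.75 × 84 × 0.60132 × 6 × 1 = 227.3 kips.
Bearing (0.25 in plate, F_u = 65 ksi): end bolts L_c = 1.5625 − 0.9375/2 = 1.09375, R_n = min(1.2×1.09375×0.25×65, 2.4×0.875×0.25×65) = 21.328 kips/bolt; interior L_c = 2.5 − 0.9375 = 1.5625, R_n = 30.469 kips/bolt. φR_n = 0.75 × (2×21.328 + 4×30.469) = 123.4 kips.
Tension rupture (net): A_n = (9.1875 − 2×1)×0.25 = 1.7969 in² (U = 1.0, A_e = A_n). φR_n = 0.75 × 65 × 1.7969 = 87.6 kips.
Governing: min(227.3, 123.4, 87.6) = 87.6 kips → net-section rupture.

87.6 kips (net-section rupture governs)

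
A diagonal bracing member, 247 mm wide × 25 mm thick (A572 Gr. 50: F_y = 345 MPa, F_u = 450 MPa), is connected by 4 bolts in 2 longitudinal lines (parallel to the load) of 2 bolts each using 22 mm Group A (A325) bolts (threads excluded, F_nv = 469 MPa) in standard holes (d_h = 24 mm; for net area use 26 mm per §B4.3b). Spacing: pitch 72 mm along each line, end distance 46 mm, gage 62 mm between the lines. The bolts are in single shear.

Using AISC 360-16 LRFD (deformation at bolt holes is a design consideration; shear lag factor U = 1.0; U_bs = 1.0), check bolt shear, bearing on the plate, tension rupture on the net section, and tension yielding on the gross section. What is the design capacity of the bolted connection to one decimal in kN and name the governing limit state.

Bolt shear: A_b = π(22)²/4 = 380.13 mm². φR_n = 0.75 × 469 × 380.13 × 4 × 1 = 534.8 kN.
Bearing (25 mm plate, F_u = 450 MPa): end bolts L_c = 46 − 24/2 = 34, R_n = min(1.2×34×25×450, 2.4×22×25×450) = 459 kN/bolt; interior L_c = 72 − 24 = 48, R_n = 594 kN/bolt. φR_n = 0.75 × (2×459 + 2×594) = 1579.5 kN.
Tension rupture (net): A_n = (247 − 2×26)×25 = 4875 mm² (U = 1.0, A_e = A_n). φR_n = 0.75 × 450 × 4875 = 1645.3 kN.
Tension yield (gross): A_g = 247×25 = 6175 mm². φR_n = 0.90 × 345 × 6175 = 1917.3 kN.
Governing: min(534.8, 1579.5, 1645.3, 1917.3) = 534.8 kN → bolt shear.

534.8 kN (bolt shear governs)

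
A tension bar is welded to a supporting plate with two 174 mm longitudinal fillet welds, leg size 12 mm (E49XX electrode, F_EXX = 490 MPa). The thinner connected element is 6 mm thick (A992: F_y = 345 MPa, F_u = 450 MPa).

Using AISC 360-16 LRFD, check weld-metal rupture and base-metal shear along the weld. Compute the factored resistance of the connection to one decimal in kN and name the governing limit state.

Weld metal: throat = 0.707×12 = 8.484 mm, L = 2×174 = 348 mm. φR_n = 0.75 × 0.6 × 490 × 8.484 × 348 = 651.0 kN.
Base metal shear (6 mm plate): yield φR_n = 1.0×0.6×345×6×348 = 432.2 kN; rupture φR_n = 0.75×0.6×450×6×348 = 422.8 kN; take 422.8 kN (rupture).
Governing: min(651.0, 422.8) = 422.8 kN → base-metal shear.

422.8 kN (base-metal shear governs)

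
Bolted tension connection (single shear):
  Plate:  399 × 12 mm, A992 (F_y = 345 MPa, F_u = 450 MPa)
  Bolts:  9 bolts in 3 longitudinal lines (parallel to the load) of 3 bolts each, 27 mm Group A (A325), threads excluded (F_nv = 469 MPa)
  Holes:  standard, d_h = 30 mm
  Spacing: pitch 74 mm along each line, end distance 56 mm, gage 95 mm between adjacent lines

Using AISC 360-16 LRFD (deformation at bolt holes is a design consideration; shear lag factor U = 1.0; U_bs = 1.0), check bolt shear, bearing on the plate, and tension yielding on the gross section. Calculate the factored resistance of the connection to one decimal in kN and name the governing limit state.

1486.7 kN (gross-section yield governs)

Bolt shear: A_b = π(27)²/4 = 572.56 mm². φR_n = 0.75 × 469 × 572.56 × 9 × 1 = 1812.6 kN.
Bearing (12 mm plate, F_u = 450 MPa): end bolts L_c = 56 − 30/2 = 41, R_n = min(1.2×41×12×450, 2.4×27×12×450) = 265.68 kN/bolt; interior L_c = 74 − 30 = 44, R_n = 285.12 kN/bolt. φR_n = 0.75 × (3×265.68 + 6×285.12) = 1880.8 kN.
Tension yield (gross): A_g = 399×12 = 4788 mm². φR_n = 0.90 × 345 × 4788 = 1486.7 kN.
Governing: min(1812.6, 1880.8, 1486.7) = 1486.7 kN → gross-section yield.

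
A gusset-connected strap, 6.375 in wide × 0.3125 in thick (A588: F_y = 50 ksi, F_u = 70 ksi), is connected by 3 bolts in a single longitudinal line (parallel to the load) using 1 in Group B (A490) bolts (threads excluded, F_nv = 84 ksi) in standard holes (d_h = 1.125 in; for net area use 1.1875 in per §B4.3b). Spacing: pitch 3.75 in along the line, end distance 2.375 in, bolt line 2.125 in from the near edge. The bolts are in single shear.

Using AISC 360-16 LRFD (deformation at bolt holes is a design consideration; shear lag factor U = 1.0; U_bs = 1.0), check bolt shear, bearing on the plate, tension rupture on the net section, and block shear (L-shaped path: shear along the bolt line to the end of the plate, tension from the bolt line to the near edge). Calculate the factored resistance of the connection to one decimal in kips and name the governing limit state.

85.1 kips (net-section rupture governs)

Bolt shear: A_b = π(1)²/4 = 0.7854 in². φR_n = 0.75 × 84 × 0.7854 × 3 × 1 = 148.4 kips.
Bearing (0.3125 in plate, F_u = 70 ksi): end bolts L_c = 2.375 − 1.125/2 = 1.8125, R_n = min(1.2×1.8125×0.3125×70, 2.4×1×0.3125×70) = 47.578 kips/bolt; interior L_c = 3.75 − 1.125 = 2.625, R_n = 52.5 kips/bolt. φR_n = 0.75 × (1×47.578 + 2×52.5) = 114.4 kips.
Tension rupture (net): A_n = (6.375 − 1×1.1875)×0.3125 = 1.6211 in² (U = 1.0, A_e = A_n). φR_n = 0.75 × 70 × 1.6211 = 85.1 kips.
Block shear: shear path 1×[2.375+2×3.75] = 1×9.875 in, A_gv = 3.0859, A_nv = 1×(9.875 − 2.5×1.1875)×0.3125 = 2.1582 in²; tension to near edge: (2.125 − 0.5×1.1875)×0.3125 = 0.47852 in². R_n = min(0.6×70×2.1582, 0.6×50×3.0859) + 1.0×70×0.47852 = min(90.644, 92.577) + 33.496 = 124.14 kips. φR_n = 0.75 × 124.14 = 93.1 kips.
Governing: min(148.4, 114.4, 85.1, 93.1) = 85.1 kips → net-section rupture.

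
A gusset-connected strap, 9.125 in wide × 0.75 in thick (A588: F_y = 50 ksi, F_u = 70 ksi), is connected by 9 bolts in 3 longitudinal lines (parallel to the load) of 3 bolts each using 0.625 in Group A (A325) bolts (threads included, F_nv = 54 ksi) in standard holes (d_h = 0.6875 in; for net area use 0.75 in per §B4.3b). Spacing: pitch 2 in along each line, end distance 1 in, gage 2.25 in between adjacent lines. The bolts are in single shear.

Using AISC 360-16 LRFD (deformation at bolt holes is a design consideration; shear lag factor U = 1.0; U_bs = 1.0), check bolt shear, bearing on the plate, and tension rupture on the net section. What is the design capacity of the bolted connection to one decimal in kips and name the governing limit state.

Bolt shear: A_b = π(0.625)²/4 = 0.3068 in². φR_n = 0.75 × 54 × 0.3068 × 9 × 1 = 111.8 kips.
Bearing (0.75 in plate, F_u = 70 ksi): end bolts L_c = 1 − 0.6875/2 = 0.65625, R_n = min(1.2×0.65625×0.75×70, 2.4×0.625×0.75×70) = 41.344 kips/bolt; interior L_c = 2 − 0.6875 = 1.3125, R_n = 78.75 kips/bolt. φR_n = 0.75 × (3×41.344 + 6×78.75) = 447.4 kips.
Tension rupture (net): A_n = (9.125 − 3×0.75)×0.75 = 5.1563 in² (U = 1.0, A_e = A_n). φR_n = 0.75 × 70 × 5.1563 = 270.7 kips.
Governing: min(111.8, 447.4, 270.7) = 111.8 kips → bolt shear.

111.8 kips (bolt shear governs)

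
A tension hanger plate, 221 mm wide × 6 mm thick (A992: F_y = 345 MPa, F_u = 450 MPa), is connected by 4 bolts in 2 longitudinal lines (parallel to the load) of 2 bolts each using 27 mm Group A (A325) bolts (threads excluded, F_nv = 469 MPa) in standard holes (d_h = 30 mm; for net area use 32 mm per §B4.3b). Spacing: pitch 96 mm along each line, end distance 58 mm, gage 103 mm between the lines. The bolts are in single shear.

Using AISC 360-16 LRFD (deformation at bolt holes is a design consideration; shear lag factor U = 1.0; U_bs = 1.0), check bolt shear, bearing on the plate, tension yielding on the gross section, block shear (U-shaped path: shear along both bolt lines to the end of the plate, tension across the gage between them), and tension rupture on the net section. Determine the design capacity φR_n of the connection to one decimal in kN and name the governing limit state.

Bolt shear: A_b = π(27)²/4 = 572.56 mm². φR_n = 0.75 × 469 × 572.56 × 4 × 1 = 805.6 kN.
Bearing (6 mm plate, F_u = 450 MPa): end bolts L_c = 58 − 30/2 = 43, R_n = min(1.2×43×6×450, 2.4×27×6×450) = 139.32 kN/bolt; interior L_c = 96 − 30 = 66, R_n = 174.96 kN/bolt. φR_n = 0.75 × (2×139.32 + 2×174.96) = 471.4 kN.
Tension yield (gross): A_g = 221×6 = 1326 mm². φR_n = 0.90 × 345 × 1326 = 411.7 kN.
Block shear: shear path 2×[58+1×96] = 2×154 mm, A_gv = 1848, A_nv = 2×(154 − 1.5×32)×6 = 1272 mm²; tension across gage: (103 − 1×32)×6 = 426 mm². R_n = min(0.6×450×1272, 0.6×345×1848) + 1.0×450×426 = min(343.44, 382.54) + 191.7 = 535.14 kN. φR_n = 0.75 × 535.14 = 401.4 kN.
Tension rupture (net): A_n = (221 − 2×32)×6 = 942 mm² (U = 1.0, A_e = A_n). φR_n = 0.75 × 450 × 942 = 317.9 kN.
Governing: min(805.6, 471.4, 411.7, 401.4, 317.9) = 317.9 kN → net-section rupture.

317.9 kN (net-section rupture governs)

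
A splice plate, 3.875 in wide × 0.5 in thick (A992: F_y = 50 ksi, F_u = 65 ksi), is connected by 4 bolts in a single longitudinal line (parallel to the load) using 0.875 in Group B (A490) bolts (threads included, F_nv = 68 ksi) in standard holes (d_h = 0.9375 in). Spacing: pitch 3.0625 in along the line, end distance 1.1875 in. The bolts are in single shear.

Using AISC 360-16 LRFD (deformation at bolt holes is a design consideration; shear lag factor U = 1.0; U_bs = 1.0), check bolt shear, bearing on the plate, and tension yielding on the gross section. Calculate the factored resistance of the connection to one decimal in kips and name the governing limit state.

87.2 kips (gross-section yield governs)

Bolt shear: A_b = π(0.875)²/4 = 0.60132 in². φR_n = 0.75 × 68 × 0.60132 × 4 × 1 = 122.7 kips.
Bearing (0.5 in plate, F_u = 65 ksi): end bolts L_c = 1.1875 − 0.9375/2 = 0.71875, R_n = min(1.2×0.71875×0.5×65, 2.4×0.875×0.5×65) = 28.031 kips/bolt; interior L_c = 3.0625 − 0.9375 = 2.125, R_n = 68.25 kips/bolt. φR_n = 0.75 × (1×28.031 + 3×68.25) = 174.6 kips.
Tension yield (gross): A_g = 3.875×0.5 = 1.9375 in². φR_n = 0.90 × 50 × 1.9375 = 87.2 kips.
Governing: min(122.7, 174.6, 87.2) = 87.2 kips → gross-section yield.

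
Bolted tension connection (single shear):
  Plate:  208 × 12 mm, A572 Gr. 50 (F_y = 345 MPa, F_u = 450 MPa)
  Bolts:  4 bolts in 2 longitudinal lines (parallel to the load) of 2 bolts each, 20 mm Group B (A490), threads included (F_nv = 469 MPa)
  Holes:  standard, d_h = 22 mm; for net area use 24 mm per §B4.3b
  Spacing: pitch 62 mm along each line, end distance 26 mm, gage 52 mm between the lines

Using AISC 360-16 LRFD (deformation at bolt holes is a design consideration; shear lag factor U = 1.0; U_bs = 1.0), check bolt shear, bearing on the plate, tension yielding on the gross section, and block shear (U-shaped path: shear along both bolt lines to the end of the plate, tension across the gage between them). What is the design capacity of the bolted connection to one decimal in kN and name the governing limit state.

Bolt shear: A_b = π(20)²/4 = 314.16 mm². φR_n = 0.75 × 469 × 314.16 × 4 × 1 = 442.0 kN.
Bearing (12 mm plate, F_u = 450 MPa): end bolts L_c = 26 − 22/2 = 15, R_n = min(1.2×15×12×450, 2.4×20×12×450) = 97.2 kN/bolt; interior L_c = 62 − 22 = 40, R_n = 259.2 kN/bolt. φR_n = 0.75 × (2×97.2 + 2×259.2) = 534.6 kN.
Tension yield (gross): A_g = 208×12 = 2496 mm². φR_n = 0.90 × 345 × 2496 = 775.0 kN.
Block shear: shear path 2×[26+1×62] = 2×88 mm, A_gv = 2112, A_nv = 2×(88 − 1.5×24)×12 = 1248 mm²; tension across gage: (52 − 1×24)×12 = 336 mm². R_n = min(0.6×450×1248, 0.6×345×2112) + 1.0×450×336 = min(336.96, 437.18) + 151.2 = 488.16 kN. φR_n = 0.75 × 488.16 = 366.1 kN.
Governing: min(442.0, 534.6, 775.0, 366.1) = 366.1 kN → block shear.

366.1 kN (block shear governs)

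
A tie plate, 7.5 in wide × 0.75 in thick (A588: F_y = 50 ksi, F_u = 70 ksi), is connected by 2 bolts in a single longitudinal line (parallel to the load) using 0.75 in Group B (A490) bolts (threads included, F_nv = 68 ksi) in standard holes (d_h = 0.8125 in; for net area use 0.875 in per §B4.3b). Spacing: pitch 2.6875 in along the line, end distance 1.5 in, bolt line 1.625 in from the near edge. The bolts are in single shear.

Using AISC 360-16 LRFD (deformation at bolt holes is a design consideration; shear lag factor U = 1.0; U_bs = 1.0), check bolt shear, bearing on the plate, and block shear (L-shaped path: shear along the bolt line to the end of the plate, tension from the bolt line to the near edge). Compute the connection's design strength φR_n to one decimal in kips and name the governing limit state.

Bolt shear: A_b = π(0.75)²/4 = 0.44179 in². φR_n = 0.75 × 68 × 0.44179 × 2 × 1 = 45.1 kips.
Bearing (0.75 in plate, F_u = 70 ksi): end bolts L_c = 1.5 − 0.8125/2 = 1.09375, R_n = min(1.2×1.09375×0.75×70, 2.4×0.75×0.75×70) = 68.906 kips/bolt; interior L_c = 2.6875 − 0.8125 = 1.875, R_n = 94.5 kips/bolt. φR_n = 0.75 × (1×68.906 + 1×94.5) = 122.6 kips.
Block shear: shear path 1×[1.5+1×2.6875] = 1×4.1875 in, A_gv = 3.1406, A_nv = 1×(4.1875 − 1.5×0.875)×0.75 = 2.1563 in²; tension to near edge: (1.625 − 0.5×0.875)×0.75 = 0.89063 in². R_n = min(0.6×70×2.1563, 0.6×50×3.1406) + 1.0×70×0.89063 = min(90.565, 94.218) + 62.344 = 152.91 kips. φR_n = 0.75 × 152.91 = 114.7 kips.
Governing: min(45.1, 122.6, 114.7) = 45.1 kips → bolt shear.

45.1 kips (bolt shear governs)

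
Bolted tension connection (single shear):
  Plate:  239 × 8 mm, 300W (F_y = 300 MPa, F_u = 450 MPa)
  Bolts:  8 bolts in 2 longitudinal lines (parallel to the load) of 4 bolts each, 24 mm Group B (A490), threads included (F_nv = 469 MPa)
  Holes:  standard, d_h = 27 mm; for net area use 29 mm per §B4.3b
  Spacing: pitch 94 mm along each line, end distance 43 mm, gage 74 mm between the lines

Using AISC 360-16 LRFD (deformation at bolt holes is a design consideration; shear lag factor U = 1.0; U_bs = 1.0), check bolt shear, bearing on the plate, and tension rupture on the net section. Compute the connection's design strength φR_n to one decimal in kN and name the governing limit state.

Bolt shear: A_b = π(24)²/4 = 452.39 mm². φR_n = 0.75 × 469 × 452.39 × 8 × 1 = 1273.0 kN.
Bearing (8 mm plate, F_u = 450 MPa): end bolts L_c = 43 − 27/2 = 29.5, R_n = min(1.2×29.5×8×450, 2.4×24×8×450) = 127.44 kN/bolt; interior L_c = 94 − 27 = 67, R_n = 207.36 kN/bolt. φR_n = 0.75 × (2×127.44 + 6×207.36) = 1124.3 kN.
Tension rupture (net): A_n = (239 − 2×29)×8 = 1448 mm² (U = 1.0, A_e = A_n). φR_n = 0.75 × 450 × 1448 = 488.7 kN.
Governing: min(1273.0, 1124.3, 488.7) = 488.7 kN → net-section rupture.

488.7 kN (net-section rupture governs)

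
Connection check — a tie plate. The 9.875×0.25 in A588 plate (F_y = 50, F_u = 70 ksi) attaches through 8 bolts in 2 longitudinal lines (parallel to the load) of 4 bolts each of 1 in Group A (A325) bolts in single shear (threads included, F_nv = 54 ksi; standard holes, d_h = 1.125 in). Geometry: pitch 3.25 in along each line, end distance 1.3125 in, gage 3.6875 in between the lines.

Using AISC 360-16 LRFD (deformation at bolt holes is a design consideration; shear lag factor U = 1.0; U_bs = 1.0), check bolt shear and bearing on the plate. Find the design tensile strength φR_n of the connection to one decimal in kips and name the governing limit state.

Bolt shear: A_b = π(1)²/4 = 0.7854 in². φR_n = 0.75 × 54 × 0.7854 × 8 × 1 = 254.5 kips.
Bearing (0.25 in plate, F_u = 70 ksi): end bolts L_c = 1.3125 − 1.125/2 = 0.75, R_n = min(1.2×0.75×0.25×70, 2.4×1×0.25×70) = 15.75 kips/bolt; interior L_c = 3.25 − 1.125 = 2.125, R_n = 42 kips/bolt. φR_n = 0.75 × (2×15.75 + 6×42) = 212.6 kips.
Governing: min(254.5, 212.6) = 212.6 kips → bearing.

212.6 kips (bearing governs)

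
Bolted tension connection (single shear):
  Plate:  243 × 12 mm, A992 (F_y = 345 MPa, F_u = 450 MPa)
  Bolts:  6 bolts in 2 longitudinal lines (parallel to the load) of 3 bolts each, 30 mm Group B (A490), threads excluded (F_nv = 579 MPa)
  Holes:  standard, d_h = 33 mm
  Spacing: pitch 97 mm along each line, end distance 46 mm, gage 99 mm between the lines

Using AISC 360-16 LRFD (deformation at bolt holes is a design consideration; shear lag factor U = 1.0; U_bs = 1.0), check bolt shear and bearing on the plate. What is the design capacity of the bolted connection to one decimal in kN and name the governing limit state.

Bolt shear: A_b = π(30)²/4 = 706.86 mm². φR_n = 0.75 × 579 × 706.86 × 6 × 1 = 1841.7 kN.
Bearing (12 mm plate, F_u = 450 MPa): end bolts L_c = 46 − 33/2 = 29.5, R_n = min(1.2×29.5×12×450, 2.4×30×12×450) = 191.16 kN/bolt; interior L_c = 97 − 33 = 64, R_n = 388.8 kN/bolt. φR_n = 0.75 × (2×191.16 + 4×388.8) = 1453.1 kN.
Governing: min(1841.7, 1453.1) = 1453.1 kN → bearing.

1453.1 kN (bearing governs)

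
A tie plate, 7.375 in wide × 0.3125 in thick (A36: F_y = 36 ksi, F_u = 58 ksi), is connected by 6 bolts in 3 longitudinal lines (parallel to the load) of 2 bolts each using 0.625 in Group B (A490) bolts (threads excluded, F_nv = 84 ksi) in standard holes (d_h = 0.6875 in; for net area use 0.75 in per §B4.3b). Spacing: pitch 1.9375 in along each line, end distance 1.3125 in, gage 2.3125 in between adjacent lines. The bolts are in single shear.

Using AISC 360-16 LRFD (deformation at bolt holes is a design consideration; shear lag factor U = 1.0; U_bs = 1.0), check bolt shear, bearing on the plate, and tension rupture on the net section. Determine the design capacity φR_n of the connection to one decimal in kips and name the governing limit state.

69.7 kips (net-section rupture governs)

Bolt shear: A_b = π(0.625)²/4 = 0.3068 in². φR_n = 0.75 × 84 × 0.3068 × 6 × 1 = 116.0 kips.
Bearing (0.3125 in plate, F_u = 58 ksi): end bolts L_c = 1.3125 − 0.6875/2 = 0.96875, R_n = min(1.2×0.96875×0.3125×58, 2.4×0.625×0.3125×58) = 21.07 kips/bolt; interior L_c = 1.9375 − 0.6875 = 1.25, R_n = 27.188 kips/bolt. φR_n = 0.75 × (3×21.07 + 3×27.188) = 108.6 kips.
Tension rupture (net): A_n = (7.375 − 3×0.75)×0.3125 = 1.6016 in² (U = 1.0, A_e = A_n). φR_n = 0.75 × 58 × 1.6016 = 69.7 kips.
Governing: min(116.0, 108.6, 69.7) = 69.7 kips → net-section rupture.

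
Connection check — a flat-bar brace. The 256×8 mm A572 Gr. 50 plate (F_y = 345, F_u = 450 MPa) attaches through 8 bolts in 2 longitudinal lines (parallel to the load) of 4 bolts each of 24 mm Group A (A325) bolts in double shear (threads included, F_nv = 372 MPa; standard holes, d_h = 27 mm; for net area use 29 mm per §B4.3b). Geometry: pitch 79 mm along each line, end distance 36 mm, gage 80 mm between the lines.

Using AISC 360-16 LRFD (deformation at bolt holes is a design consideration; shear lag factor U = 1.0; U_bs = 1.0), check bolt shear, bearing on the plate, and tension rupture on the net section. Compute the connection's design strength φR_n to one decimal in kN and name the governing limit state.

Bolt shear: A_b = π(24)²/4 = 452.39 mm². φR_n = 0.75 × 372 × 452.39 × 8 × 2 = 2019.5 kN.
Bearing (8 mm plate, F_u = 450 MPa): end bolts L_c = 36 − 27/2 = 22.5, R_n = min(1.2×22.5×8×450, 2.4×24×8×450) = 97.2 kN/bolt; interior L_c = 79 − 27 = 52, R_n = 207.36 kN/bolt. φR_n = 0.75 × (2×97.2 + 6×207.36) = 1078.9 kN.
Tension rupture (net): A_n = (256 − 2×29)×8 = 1584 mm² (U = 1.0, A_e = A_n). φR_n = 0.75 × 450 × 1584 = 534.6 kN.
Governing: min(2019.5, 1078.9, 534.6) = 534.6 kN → net-section rupture.

534.6 kN (net-section rupture governs)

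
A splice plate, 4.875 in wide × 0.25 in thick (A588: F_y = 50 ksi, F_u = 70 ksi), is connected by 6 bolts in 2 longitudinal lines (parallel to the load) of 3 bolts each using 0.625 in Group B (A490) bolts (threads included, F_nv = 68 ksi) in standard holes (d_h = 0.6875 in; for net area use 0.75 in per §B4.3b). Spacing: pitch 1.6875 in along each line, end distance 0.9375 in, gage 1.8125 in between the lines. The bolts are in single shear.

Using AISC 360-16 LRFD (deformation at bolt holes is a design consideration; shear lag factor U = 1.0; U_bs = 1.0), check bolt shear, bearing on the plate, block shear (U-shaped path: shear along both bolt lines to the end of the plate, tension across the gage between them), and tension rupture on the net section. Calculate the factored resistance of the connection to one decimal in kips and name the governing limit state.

44.3 kips (net-section rupture governs)

Bolt shear: A_b = π(0.625)²/4 = 0.3068 in². φR_n = 0.75 × 68 × 0.3068 × 6 × 1 = 93.9 kips.
Bearing (0.25 in plate, F_u = 70 ksi): end bolts L_c = 0.9375 − 0.6875/2 = 0.59375, R_n = min(1.2×0.59375×0.25×70, 2.4×0.625×0.25×70) = 12.469 kips/bolt; interior L_c = 1.6875 − 0.6875 = 1, R_n = 21 kips/bolt. φR_n = 0.75 × (2×12.469 + 4×21) = 81.7 kips.
Block shear: shear path 2×[0.9375+2×1.6875] = 2×4.3125 in, A_gv = 2.1563, A_nv = 2×(4.3125 − 2.5×0.75)×0.25 = 1.2188 in²; tension across gage: (1.8125 − 1×0.75)×0.25 = 0.26563 in². R_n = min(0.6×70×1.2188, 0.6×50×2.1563) + 1.0×70×0.26563 = min(51.19, 64.689) + 18.594 = 69.784 kips. φR_n = 0.75 × 69.784 = 52.3 kips.
Tension rupture (net): A_n = (4.875 − 2×0.75)×0.25 = 0.84375 in² (U = 1.0, A_e = A_n). φR_n = 0.75 × 70 × 0.84375 = 44.3 kips.
Governing: min(93.9, 81.7, 52.3, 44.3) = 44.3 kips → net-section rupture.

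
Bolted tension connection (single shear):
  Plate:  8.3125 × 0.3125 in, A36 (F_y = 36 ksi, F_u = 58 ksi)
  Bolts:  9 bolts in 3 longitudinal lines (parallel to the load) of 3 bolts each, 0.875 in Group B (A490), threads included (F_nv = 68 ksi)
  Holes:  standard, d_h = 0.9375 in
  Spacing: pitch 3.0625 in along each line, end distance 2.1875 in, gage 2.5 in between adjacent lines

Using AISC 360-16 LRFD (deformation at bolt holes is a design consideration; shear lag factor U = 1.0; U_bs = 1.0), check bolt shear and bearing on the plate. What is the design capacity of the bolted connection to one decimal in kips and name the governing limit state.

255.4 kips (bearing governs)

Bolt shear: A_b = π(0.875)²/4 = 0.60132 in². φR_n = 0.75 × 68 × 0.60132 × 9 × 1 = 276.0 kips.
Bearing (0.3125 in plate, F_u = 58 ksi): end bolts L_c = 2.1875 − 0.9375/2 = 1.71875, R_n = min(1.2×1.71875×0.3125×58, 2.4×0.875×0.3125×58) = 37.383 kips/bolt; interior L_c = 3.0625 − 0.9375 = 2.125, R_n = 38.063 kips/bolt. φR_n = 0.75 × (3×37.383 + 6×38.063) = 255.4 kips.
Governing: min(276.0, 255.4) = 255.4 kips → bearing.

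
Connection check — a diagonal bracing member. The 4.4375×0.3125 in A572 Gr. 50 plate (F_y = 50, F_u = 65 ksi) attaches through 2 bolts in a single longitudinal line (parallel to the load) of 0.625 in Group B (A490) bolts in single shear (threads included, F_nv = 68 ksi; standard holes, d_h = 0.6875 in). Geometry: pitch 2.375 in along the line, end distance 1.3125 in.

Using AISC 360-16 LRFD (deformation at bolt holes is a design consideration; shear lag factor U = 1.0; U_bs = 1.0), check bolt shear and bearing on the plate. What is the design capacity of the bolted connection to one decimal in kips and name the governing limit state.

Bolt shear: A_b = π(0.625)²/4 = 0.3068 in². φR_n = 0.75 × 68 × 0.3068 × 2 × 1 = 31.3 kips.
Bearing (0.3125 in plate, F_u = 65 ksi): end bolts L_c = 1.3125 − 0.6875/2 = 0.96875, R_n = min(1.2×0.96875×0.3125×65, 2.4×0.625×0.3125×65) = 23.613 kips/bolt; interior L_c = 2.375 − 0.6875 = 1.6875, R_n = 30.469 kips/bolt. φR_n = 0.75 × (1×23.613 + 1×30.469) = 40.6 kips.
Governing: min(31.3, 40.6) = 31.3 kips → bolt shear.

31.3 kips (bolt shear governs)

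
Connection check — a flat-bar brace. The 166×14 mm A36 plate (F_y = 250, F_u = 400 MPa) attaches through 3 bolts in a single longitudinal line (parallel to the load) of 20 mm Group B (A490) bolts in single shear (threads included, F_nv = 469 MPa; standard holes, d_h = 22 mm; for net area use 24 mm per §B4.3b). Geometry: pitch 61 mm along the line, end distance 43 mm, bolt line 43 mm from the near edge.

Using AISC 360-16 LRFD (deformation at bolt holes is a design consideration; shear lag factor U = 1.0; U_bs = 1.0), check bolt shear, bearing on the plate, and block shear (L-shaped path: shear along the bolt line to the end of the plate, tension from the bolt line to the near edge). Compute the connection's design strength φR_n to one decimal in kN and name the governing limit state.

331.5 kN (bolt shear governs)

Bolt shear: A_b = π(20)²/4 = 314.16 mm². φR_n = 0.75 × 469 × 314.16 × 3 × 1 = 331.5 kN.
Bearing (14 mm plate, F_u = 400 MPa): end bolts L_c = 43 − 22/2 = 32, R_n = min(1.2×32×14×400, 2.4×20×14×400) = 215.04 kN/bolt; interior L_c = 61 − 22 = 39, R_n = 262.08 kN/bolt. φR_n = 0.75 × (1×215.04 + 2×262.08) = 554.4 kN.
Block shear: shear path 1×[43+2×61] = 1×165 mm, A_gv = 2310, A_nv = 1×(165 − 2.5×24)×14 = 1470 mm²; tension to near edge: (43 − 0.5×24)×14 = 434 mm². R_n = min(0.6×400×1470, 0.6×250×2310) + 1.0×400×434 = min(352.8, 346.5) + 173.6 = 520.1 kN. φR_n = 0.75 × 520.1 = 390.1 kN.
Governing: min(331.5, 554.4, 390.1) = 331.5 kN → bolt shear.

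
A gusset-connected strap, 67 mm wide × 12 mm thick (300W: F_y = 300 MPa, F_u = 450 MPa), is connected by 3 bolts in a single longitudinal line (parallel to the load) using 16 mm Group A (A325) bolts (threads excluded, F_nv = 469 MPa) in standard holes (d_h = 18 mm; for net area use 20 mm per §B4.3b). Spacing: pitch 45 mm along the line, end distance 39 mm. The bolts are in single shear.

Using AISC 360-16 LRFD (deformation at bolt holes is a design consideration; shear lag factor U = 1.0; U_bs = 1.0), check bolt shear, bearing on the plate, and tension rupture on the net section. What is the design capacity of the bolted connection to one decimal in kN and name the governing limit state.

190.4 kN (net-section rupture governs)

Bolt shear: A_b = π(16)²/4 = 201.06 mm². φR_n = 0.75 × 469 × 201.06 × 3 × 1 = 212.2 kN.
Bearing (12 mm plate, F_u = 450 MPa): end bolts L_c = 39 − 18/2 = 30, R_n = min(1.2×30×12×450, 2.4×16×12×450) = 194.4 kN/bolt; interior L_c = 45 − 18 = 27, R_n = 174.96 kN/bolt. φR_n = 0.75 × (1×194.4 + 2×174.96) = 408.2 kN.
Tension rupture (net): A_n = (67 − 1×20)×12 = 564 mm² (U = 1.0, A_e = A_n). φR_n = 0.75 × 450 × 564 = 190.4 kN.
Governing: min(212.2, 408.2, 190.4) = 190.4 kN → net-section rupture.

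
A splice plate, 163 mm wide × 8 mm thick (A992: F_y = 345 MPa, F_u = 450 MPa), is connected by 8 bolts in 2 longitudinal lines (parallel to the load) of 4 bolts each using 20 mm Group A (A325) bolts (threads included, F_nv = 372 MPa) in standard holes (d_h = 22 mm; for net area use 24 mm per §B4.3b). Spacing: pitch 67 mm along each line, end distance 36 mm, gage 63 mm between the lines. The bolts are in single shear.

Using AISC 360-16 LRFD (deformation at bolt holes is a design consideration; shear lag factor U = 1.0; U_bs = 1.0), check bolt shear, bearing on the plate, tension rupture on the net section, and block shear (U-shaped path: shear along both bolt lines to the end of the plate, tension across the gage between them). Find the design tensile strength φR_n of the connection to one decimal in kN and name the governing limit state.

Bolt shear: A_b = π(20)²/4 = 314.16 mm². φR_n = 0.75 × 372 × 314.16 × 8 × 1 = 701.2 kN.
Bearing (8 mm plate, F_u = 450 MPa): end bolts L_c = 36 − 22/2 = 25, R_n = min(1.2×25×8×450, 2.4×20×8×450) = 108 kN/bolt; interior L_c = 67 − 22 = 45, R_n = 172.8 kN/bolt. φR_n = 0.75 × (2×108 + 6×172.8) = 939.6 kN.
Tension rupture (net): A_n = (163 − 2×24)×8 = 920 mm² (U = 1.0, A_e = A_n). φR_n = 0.75 × 450 × 920 = 310.5 kN.
Block shear: shear path 2×[36+3×67] = 2×237 mm, A_gv = 3792, A_nv = 2×(237 − 3.5×24)×8 = 2448 mm²; tension across gage: (63 − 1×24)×8 = 312 mm². R_n = min(0.6×450×2448, 0.6×345×3792) + 1.0×450×312 = min(660.96, 784.94) + 140.4 = 801.36 kN. φR_n = 0.75 × 801.36 = 601.0 kN.
Governing: min(701.2, 939.6, 310.5, 601.0) = 310.5 kN → net-section rupture.

310.5 kN (net-section rupture governs)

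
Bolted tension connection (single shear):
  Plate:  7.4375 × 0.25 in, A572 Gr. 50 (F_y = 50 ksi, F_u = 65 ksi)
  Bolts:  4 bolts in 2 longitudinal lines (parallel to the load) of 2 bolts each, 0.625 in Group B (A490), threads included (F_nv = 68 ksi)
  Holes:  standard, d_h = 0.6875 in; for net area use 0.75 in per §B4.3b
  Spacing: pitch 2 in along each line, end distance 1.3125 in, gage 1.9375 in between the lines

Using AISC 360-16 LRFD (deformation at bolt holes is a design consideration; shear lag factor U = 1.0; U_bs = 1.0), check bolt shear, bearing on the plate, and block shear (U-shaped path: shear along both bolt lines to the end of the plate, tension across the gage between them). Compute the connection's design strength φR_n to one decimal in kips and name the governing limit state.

Bolt shear: A_b = π(0.625)²/4 = 0.3068 in². φR_n = 0.75 × 68 × 0.3068 × 4 × 1 = 62.6 kips.
Bearing (0.25 in plate, F_u = 65 ksi): end bolts L_c = 1.3125 − 0.6875/2 = 0.96875, R_n = min(1.2×0.96875×0.25×65, 2.4×0.625×0.25×65) = 18.891 kips/bolt; interior L_c = 2 − 0.6875 = 1.3125, R_n = 24.375 kips/bolt. φR_n = 0.75 × (2×18.891 + 2×24.375) = 64.9 kips.
Block shear: shear path 2×[1.3125+1×2] = 2×3.3125 in, A_gv = 1.6563, A_nv = 2×(3.3125 − 1.5×0.75)×0.25 = 1.0938 in²; tension across gage: (1.9375 − 1×0.75)×0.25 = 0.29688 in². R_n = min(0.6×65×1.0938, 0.6×50×1.6563) + 1.0×65×0.29688 = min(42.658, 49.689) + 19.297 = 61.955 kips. φR_n = 0.75 × 61.955 = 46.5 kips.
Governing: min(62.6, 64.9, 46.5) = 46.5 kips → block shear.

46.5 kips (block shear governs)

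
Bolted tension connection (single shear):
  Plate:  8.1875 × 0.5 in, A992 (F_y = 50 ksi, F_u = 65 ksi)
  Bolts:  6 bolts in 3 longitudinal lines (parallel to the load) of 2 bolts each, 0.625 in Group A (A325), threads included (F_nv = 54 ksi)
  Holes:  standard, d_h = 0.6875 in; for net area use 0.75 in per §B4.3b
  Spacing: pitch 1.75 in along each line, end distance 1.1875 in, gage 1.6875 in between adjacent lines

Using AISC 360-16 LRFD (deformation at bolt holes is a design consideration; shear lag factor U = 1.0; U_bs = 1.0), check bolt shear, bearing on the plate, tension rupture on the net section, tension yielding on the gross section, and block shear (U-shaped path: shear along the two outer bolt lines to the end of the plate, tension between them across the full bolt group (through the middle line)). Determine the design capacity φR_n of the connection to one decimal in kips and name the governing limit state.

Bolt shear: A_b = π(0.625)²/4 = 0.3068 in². φR_n = 0.75 × 54 × 0.3068 × 6 × 1 = 74.6 kips.
Bearing (0.5 in plate, F_u = 65 ksi): end bolts L_c = 1.1875 − 0.6875/2 = 0.84375, R_n = min(1.2×0.84375×0.5×65, 2.4×0.625×0.5×65) = 32.906 kips/bolt; interior L_c = 1.75 − 0.6875 = 1.0625, R_n = 41.438 kips/bolt. φR_n = 0.75 × (3×32.906 + 3×41.438) = 167.3 kips.
Tension rupture (net): A_n = (8.1875 − 3×0.75)×0.5 = 2.9688 in² (U = 1.0, A_e = A_n). φR_n = 0.75 × 65 × 2.9688 = 144.7 kips.
Tension yield (gross): A_g = 8.1875×0.5 = 4.0938 in². φR_n = 0.90 × 50 × 4.0938 = 184.2 kips.
Block shear: shear path 2×[1.1875+1×1.75] = 2×2.9375 in, A_gv = 2.9375, A_nv = 2×(2.9375 − 1.5×0.75)×0.5 = 1.8125 in²; tension across gage: (3.375 − 2×0.75)×0.5 = 0.9375 in². R_n = min(0.6×65×1.8125, 0.6×50×2.9375) + 1.0×65×0.9375 = min(70.688, 88.125) + 60.938 = 131.63 kips. φR_n = 0.75 × 131.63 = 98.7 kips.
Governing: min(74.6, 167.3, 144.7, 184.2, 98.7) = 74.6 kips → bolt shear.

74.6 kips (bolt shear governs)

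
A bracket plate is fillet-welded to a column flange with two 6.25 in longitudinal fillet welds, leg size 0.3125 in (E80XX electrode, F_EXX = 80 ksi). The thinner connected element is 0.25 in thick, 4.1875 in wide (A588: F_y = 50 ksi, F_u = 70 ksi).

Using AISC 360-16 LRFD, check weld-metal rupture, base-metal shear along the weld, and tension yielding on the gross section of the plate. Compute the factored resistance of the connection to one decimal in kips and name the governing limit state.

47.1 kips (gross-section yield governs)

Weld metal: throat = 0.707×0.3125 = 0.22094 in, L = 2×6.25 = 12.5 in. φR_n = 0.75 × 0.6 × 80 × 0.22094 × 12.5 = 99.4 kips.
Base metal shear (0.25 in plate): yield φR_n = 1.0×0.6×50×0.25×12.5 = 93.8 kips; rupture φR_n = 0.75×0.6×70×0.25×12.5 = 98.4 kips; take 93.8 kips (yield).
Tension yield (gross): A_g = 4.1875×0.25 = 1.0469 in². φR_n = 0.90 × 50 × 1.0469 = 47.1 kips.
Governing: min(99.4, 93.8, 47.1) = 47.1 kips → gross-section yield.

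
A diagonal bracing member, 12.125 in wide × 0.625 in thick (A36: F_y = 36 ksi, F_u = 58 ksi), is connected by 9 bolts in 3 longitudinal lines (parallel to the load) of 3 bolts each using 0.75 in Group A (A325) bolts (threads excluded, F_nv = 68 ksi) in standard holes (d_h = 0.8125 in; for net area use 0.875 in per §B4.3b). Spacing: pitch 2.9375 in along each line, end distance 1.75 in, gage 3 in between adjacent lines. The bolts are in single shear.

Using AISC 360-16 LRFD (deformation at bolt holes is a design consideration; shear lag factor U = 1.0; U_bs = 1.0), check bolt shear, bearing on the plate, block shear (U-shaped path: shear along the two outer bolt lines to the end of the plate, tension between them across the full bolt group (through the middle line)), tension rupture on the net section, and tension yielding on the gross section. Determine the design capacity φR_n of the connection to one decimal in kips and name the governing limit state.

Bolt shear: A_b = π(0.75)²/4 = 0.44179 in². φR_n = 0.75 × 68 × 0.44179 × 9 × 1 = 202.8 kips.
Bearing (0.625 in plate, F_u = 58 ksi): end bolts L_c = 1.75 − 0.8125/2 = 1.34375, R_n = min(1.2×1.34375×0.625×58, 2.4×0.75×0.625×58) = 58.453 kips/bolt; interior L_c = 2.9375 − 0.8125 = 2.125, R_n = 65.25 kips/bolt. φR_n = 0.75 × (3×58.453 + 6×65.25) = 425.1 kips.
Block shear: shear path 2×[1.75+2×2.9375] = 2×7.625 in, A_gv = 9.5313, A_nv = 2×(7.625 − 2.5×0.875)×0.625 = 6.7969 in²; tension across gage: (6 − 2×0.875)×0.625 = 2.6563 in². R_n = min(0.6×58×6.7969, 0.6×36×9.5313) + 1.0×58×2.6563 = min(236.53, 205.88) + 154.07 = 359.95 kips. φR_n = 0.75 × 359.95 = 270.0 kips.
Tension rupture (net): A_n = (12.125 − 3×0.875)×0.625 = 5.9375 in² (U = 1.0, A_e = A_n). φR_n = 0.75 × 58 × 5.9375 = 258.3 kips.
Tension yield (gross): A_g = 12.125×0.625 = 7.5781 in². φR_n = 0.90 × 36 × 7.5781 = 245.5 kips.
Governing: min(202.8, 425.1, 270.0, 258.3, 245.5) = 202.8 kips → bolt shear.

202.8 kips (bolt shear governs)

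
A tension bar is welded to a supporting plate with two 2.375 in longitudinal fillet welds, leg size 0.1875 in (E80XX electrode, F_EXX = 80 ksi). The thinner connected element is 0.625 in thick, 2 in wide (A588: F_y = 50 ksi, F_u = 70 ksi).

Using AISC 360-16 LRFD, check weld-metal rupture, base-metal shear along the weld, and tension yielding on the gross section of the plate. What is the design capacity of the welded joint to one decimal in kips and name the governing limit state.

Weld metal: throat = 0.707×0.1875 = 0.13256 in, L = 2×2.375 = 4.75 in. φR_n = 0.75 × 0.6 × 80 × 0.13256 × 4.75 = 22.7 kips.
Base metal shear (0.625 in plate): yield φR_n = 1.0×0.6×50×0.625×4.75 = 89.1 kips; rupture φR_n = 0.75×0.6×70×0.625×4.75 = 93.5 kips; take 89.1 kips (yield).
Tension yield (gross): A_g = 2×0.625 = 1.25 in². φR_n = 0.90 × 50 × 1.25 = 56.3 kips.
Governing: min(22.7, 89.1, 56.3) = 22.7 kips → weld metal.

22.7 kips (weld metal governs)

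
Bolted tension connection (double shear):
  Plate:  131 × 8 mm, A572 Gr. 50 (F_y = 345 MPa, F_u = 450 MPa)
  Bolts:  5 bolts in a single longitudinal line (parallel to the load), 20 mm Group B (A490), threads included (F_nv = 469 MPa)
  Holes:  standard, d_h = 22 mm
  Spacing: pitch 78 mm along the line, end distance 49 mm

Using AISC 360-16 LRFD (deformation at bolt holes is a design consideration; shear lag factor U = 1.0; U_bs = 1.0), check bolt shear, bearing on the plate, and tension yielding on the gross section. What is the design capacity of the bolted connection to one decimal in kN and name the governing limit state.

325.4 kN (gross-section yield governs)

Bolt shear: A_b = π(20)²/4 = 314.16 mm². φR_n = 0.75 × 469 × 314.16 × 5 × 2 = 1105.1 kN.
Bearing (8 mm plate, F_u = 450 MPa): end bolts L_c = 49 − 22/2 = 38, R_n = min(1.2×38×8×450, 2.4×20×8×450) = 164.16 kN/bolt; interior L_c = 78 − 22 = 56, R_n = 172.8 kN/bolt. φR_n = 0.75 × (1×164.16 + 4×172.8) = 641.5 kN.
Tension yield (gross): A_g = 131×8 = 1048 mm². φR_n = 0.90 × 345 × 1048 = 325.4 kN.
Governing: min(1105.1, 641.5, 325.4) = 325.4 kN → gross-section yield.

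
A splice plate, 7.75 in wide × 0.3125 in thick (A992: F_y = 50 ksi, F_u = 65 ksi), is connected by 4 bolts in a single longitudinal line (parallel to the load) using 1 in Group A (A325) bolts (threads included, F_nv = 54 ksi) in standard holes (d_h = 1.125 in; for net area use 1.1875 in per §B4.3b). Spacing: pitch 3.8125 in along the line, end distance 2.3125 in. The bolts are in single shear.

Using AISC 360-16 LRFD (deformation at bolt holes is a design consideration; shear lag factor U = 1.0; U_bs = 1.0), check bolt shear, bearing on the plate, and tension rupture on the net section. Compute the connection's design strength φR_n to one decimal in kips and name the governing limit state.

Bolt shear: A_b = π(1)²/4 = 0.7854 in². φR_n = 0.75 × 54 × 0.7854 × 4 × 1 = 127.2 kips.
Bearing (0.3125 in plate, F_u = 65 ksi): end bolts L_c = 2.3125 − 1.125/2 = 1.75, R_n = min(1.2×1.75×0.3125×65, 2.4×1×0.3125×65) = 42.656 kips/bolt; interior L_c = 3.8125 − 1.125 = 2.6875, R_n = 48.75 kips/bolt. φR_n = 0.75 × (1×42.656 + 3×48.75) = 141.7 kips.
Tension rupture (net): A_n = (7.75 − 1×1.1875)×0.3125 = 2.0508 in² (U = 1.0, A_e = A_n). φR_n = 0.75 × 65 × 2.0508 = 100.0 kips.
Governing: min(127.2, 141.7, 100.0) = 100.0 kips → net-section rupture.

100.0 kips (net-section rupture governs)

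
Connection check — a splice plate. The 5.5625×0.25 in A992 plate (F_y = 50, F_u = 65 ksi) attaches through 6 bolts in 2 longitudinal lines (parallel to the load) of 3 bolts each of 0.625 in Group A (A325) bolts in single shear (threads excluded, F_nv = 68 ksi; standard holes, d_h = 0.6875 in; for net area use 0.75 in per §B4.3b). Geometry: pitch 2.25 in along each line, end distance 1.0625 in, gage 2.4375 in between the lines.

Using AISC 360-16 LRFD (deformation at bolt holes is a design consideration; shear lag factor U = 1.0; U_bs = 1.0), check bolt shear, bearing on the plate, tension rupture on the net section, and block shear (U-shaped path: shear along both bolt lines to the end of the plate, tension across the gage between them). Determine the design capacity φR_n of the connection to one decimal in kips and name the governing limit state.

Bolt shear: A_b = π(0.625)²/4 = 0.3068 in². φR_n = 0.75 × 68 × 0.3068 × 6 × 1 = 93.9 kips.
Bearing (0.25 in plate, F_u = 65 ksi): end bolts L_c = 1.0625 − 0.6875/2 = 0.71875, R_n = min(1.2×0.71875×0.25×65, 2.4×0.625×0.25×65) = 14.016 kips/bolt; interior L_c = 2.25 − 0.6875 = 1.5625, R_n = 24.375 kips/bolt. φR_n = 0.75 × (2×14.016 + 4×24.375) = 94.1 kips.
Tension rupture (net): A_n = (5.5625 − 2×0.75)×0.25 = 1.0156 in² (U = 1.0, A_e = A_n). φR_n = 0.75 × 65 × 1.0156 = 49.5 kips.
Block shear: shear path 2×[1.0625+2×2.25] = 2×5.5625 in, A_gv = 2.7813, A_nv = 2×(5.5625 − 2.5×0.75)×0.25 = 1.8438 in²; tension across gage: (2.4375 − 1×0.75)×0.25 = 0.42188 in². R_n = min(0.6×65×1.8438, 0.6×50×2.7813) + 1.0×65×0.42188 = min(71.908, 83.439) + 27.422 = 99.33 kips. φR_n = 0.75 × 99.33 = 74.5 kips.
Governing: min(93.9, 94.1, 49.5, 74.5) = 49.5 kips → net-section rupture.

49.5 kips (net-section rupture governs)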